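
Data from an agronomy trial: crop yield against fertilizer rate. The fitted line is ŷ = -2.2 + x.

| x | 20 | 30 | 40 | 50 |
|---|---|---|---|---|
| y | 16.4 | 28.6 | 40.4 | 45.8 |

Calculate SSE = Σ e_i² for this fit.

x=20: ŷ = -2.2 + 20 = 17.8; e = 16.4 − 17.8 = -1.4
x=30: ŷ = -2.2 + 30 = 27.8; e = 28.6 − 27.8 = 0.8
x=40: ŷ = -2.2 + 40 = 37.8; e = 40.4 − 37.8 = 2.6
x=50: ŷ = -2.2 + 50 = 47.8; e = 45.8 − 47.8 = -2
SSE = 1.96 + 0.64 + 6.76 + 4 = 13.36

SSE = 13.36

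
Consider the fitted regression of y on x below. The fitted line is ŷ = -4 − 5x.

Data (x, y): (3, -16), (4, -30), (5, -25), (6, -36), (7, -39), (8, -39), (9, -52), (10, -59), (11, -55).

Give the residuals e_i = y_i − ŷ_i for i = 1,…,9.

x=3: ŷ = -4 − 5·3 = -19; e = -16 − (-19) = 3
x=4: ŷ = -4 − 5·4 = -24; e = -30 − (-24) = -6
x=5: ŷ = -4 − 5·5 = -29; e = -25 − (-29) = 4
x=6: ŷ = -4 − 5·6 = -34; e = -36 − (-34) = -2
x=7: ŷ = -4 − 5·7 = -39; e = -39 − (-39) = 0
x=8: ŷ = -4 − 5·8 = -44; e = -39 − (-44) = 5
x=9: ŷ = -4 − 5·9 = -49; e = -52 − (-49) = -3
x=10: ŷ = -4 − 5·10 = -54; e = -59 − (-54) = -5
x=11: ŷ = -4 − 5·11 = -59; e = -55 − (-59) = 4

3, -6, 4, -2, 0, 5, -3, -5, 4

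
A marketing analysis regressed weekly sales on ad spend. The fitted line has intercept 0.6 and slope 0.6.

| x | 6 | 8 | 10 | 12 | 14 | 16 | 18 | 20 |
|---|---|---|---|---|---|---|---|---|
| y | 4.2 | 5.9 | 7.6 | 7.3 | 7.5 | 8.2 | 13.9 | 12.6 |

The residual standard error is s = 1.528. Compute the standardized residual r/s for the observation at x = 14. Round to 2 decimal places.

-0.98

ŷ = 0.6 + 0.6·14 = 9
r = 7.5 − 9 = -1.5
r/s = -1.5 / 1.528 = -0.98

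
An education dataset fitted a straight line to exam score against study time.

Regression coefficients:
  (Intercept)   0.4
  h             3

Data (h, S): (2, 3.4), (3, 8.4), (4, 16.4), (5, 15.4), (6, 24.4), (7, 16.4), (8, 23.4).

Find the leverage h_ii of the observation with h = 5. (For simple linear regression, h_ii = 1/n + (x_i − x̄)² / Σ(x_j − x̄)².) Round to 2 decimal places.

h̄ = (2 + 3 + 4 + 5 + 6 + 7 + 8)/7 = 5
Σ(h − h̄)² = 9 + 4 + 1 + 0 + 1 + 4 + 9 = 28
h = 1/7 + (0)²/28 = 0.142857 + 0 = 0.14

h = 0.14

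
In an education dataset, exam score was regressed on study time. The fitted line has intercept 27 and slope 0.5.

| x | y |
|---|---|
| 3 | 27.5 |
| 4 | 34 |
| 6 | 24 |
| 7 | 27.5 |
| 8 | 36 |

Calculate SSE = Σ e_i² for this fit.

x=3: ŷ = 27 + 0.5·3 = 28.5; e = 27.5 − 28.5 = -1
x=4: ŷ = 27 + 0.5·4 = 29; e = 34 − 29 = 5
x=6: ŷ = 27 + 0.5·6 = 30; e = 24 − 30 = -6
x=7: ŷ = 27 + 0.5·7 = 30.5; e = 27.5 − 30.5 = -3
x=8: ŷ = 27 + 0.5·8 = 31; e = 36 − 31 = 5
SSE = 1 + 25 + 36 + 9 + 25 = 96

SSE = 96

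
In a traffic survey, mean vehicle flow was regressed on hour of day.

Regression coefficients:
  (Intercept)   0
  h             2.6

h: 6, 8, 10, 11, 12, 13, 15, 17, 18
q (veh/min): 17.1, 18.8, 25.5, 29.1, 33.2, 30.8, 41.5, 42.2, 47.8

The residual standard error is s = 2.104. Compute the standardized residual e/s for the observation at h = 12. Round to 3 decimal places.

q̂ = 2.6·12 = 31.2
e = 33.2 − 31.2 = 2
e/s = 2 / 2.104 = 0.951

0.951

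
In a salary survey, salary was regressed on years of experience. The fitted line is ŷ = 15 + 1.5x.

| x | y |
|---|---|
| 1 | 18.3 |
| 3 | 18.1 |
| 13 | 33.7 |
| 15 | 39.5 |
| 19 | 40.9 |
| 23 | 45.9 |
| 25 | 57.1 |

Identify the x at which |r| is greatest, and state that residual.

x=1: ŷ = 15 + 1.5·1 = 16.5; r = 18.3 − 16.5 = 1.8
x=3: ŷ = 15 + 1.5·3 = 19.5; r = 18.1 − 19.5 = -1.4
x=13: ŷ = 15 + 1.5·13 = 34.5; r = 33.7 − 34.5 = -0.8
x=15: ŷ = 15 + 1.5·15 = 37.5; r = 39.5 − 37.5 = 2
x=19: ŷ = 15 + 1.5·19 = 43.5; r = 40.9 − 43.5 = -2.6
x=23: ŷ = 15 + 1.5·23 = 49.5; r = 45.9 − 49.5 = -3.6
x=25: ŷ = 15 + 1.5·25 = 52.5; r = 57.1 − 52.5 = 4.6
Largest |r| is 4.6 at x = 25, residual 4.6.

x = 25, r = 4.6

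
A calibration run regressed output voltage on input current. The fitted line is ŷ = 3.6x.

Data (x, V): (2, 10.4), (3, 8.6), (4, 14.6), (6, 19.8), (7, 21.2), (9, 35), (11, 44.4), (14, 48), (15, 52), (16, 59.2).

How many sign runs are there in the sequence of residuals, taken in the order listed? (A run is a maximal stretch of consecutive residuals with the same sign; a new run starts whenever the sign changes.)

x=2: ŷ = 3.6·2 = 7.2; r = 10.4 − 7.2 = 3.2
x=3: ŷ = 3.6·3 = 10.8; r = 8.6 − 10.8 = -2.2
x=4: ŷ = 3.6·4 = 14.4; r = 14.6 − 14.4 = 0.2
x=6: ŷ = 3.6·6 = 21.6; r = 19.8 − 21.6 = -1.8
x=7: ŷ = 3.6·7 = 25.2; r = 21.2 − 25.2 = -4
x=9: ŷ = 3.6·9 = 32.4; r = 35 − 32.4 = 2.6
x=11: ŷ = 3.6·11 = 39.6; r = 44.4 − 39.6 = 4.8
x=14: ŷ = 3.6·14 = 50.4; r = 48 − 50.4 = -2.4
x=15: ŷ = 3.6·15 = 54; r = 52 − 54 = -2
x=16: ŷ = 3.6·16 = 57.6; r = 59.2 − 57.6 = 1.6
Signs: + − + − − + + − − +
Runs: +×1, −×1, +×1, −×2, +×2, −×2, +×1 → 7

7 runs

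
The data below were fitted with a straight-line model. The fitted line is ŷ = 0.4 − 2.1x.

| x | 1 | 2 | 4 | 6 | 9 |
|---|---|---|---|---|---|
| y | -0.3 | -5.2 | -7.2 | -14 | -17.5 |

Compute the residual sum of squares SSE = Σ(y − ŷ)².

x=1: ŷ = 0.4 − 2.1·1 = -1.7; e = -0.3 − (-1.7) = 1.4
x=2: ŷ = 0.4 − 2.1·2 = -3.8; e = -5.2 − (-3.8) = -1.4
x=4: ŷ = 0.4 − 2.1·4 = -8; e = -7.2 − (-8) = 0.8
x=6: ŷ = 0.4 − 2.1·6 = -12.2; e = -14 − (-12.2) = -1.8
x=9: ŷ = 0.4 − 2.1·9 = -18.5; e = -17.5 − (-18.5) = 1
SSE = 1.96 + 1.96 + 0.64 + 3.24 + 1 = 8.8

SSE = 8.8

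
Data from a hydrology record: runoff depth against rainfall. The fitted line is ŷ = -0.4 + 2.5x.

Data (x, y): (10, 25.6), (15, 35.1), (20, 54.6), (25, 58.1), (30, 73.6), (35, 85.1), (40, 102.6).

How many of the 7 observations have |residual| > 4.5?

x=10: ŷ = -0.4 + 2.5·10 = 24.6; r = 25.6 − 24.6 = 1
x=15: ŷ = -0.4 + 2.5·15 = 37.1; r = 35.1 − 37.1 = -2
x=20: ŷ = -0.4 + 2.5·20 = 49.6; r = 54.6 − 49.6 = 5
x=25: ŷ = -0.4 + 2.5·25 = 62.1; r = 58.1 − 62.1 = -4
x=30: ŷ = -0.4 + 2.5·30 = 74.6; r = 73.6 − 74.6 = -1
x=35: ŷ = -0.4 + 2.5·35 = 87.1; r = 85.1 − 87.1 = -2
x=40: ŷ = -0.4 + 2.5·40 = 99.6; r = 102.6 − 99.6 = 3
|r| > 4.5: x=20 (|r|=5) → 1

1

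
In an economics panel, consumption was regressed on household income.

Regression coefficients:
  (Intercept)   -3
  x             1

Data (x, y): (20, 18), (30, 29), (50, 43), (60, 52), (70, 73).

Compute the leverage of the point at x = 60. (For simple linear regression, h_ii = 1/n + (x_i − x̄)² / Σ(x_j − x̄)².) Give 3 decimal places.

h = 0.314

x̄ = (20 + 30 + 50 + 60 + 70)/5 = 46
Σ(x − x̄)² = 676 + 256 + 16 + 196 + 576 = 1720
h = 1/5 + (14)²/1720 = 0.2 + 0.113953 = 0.314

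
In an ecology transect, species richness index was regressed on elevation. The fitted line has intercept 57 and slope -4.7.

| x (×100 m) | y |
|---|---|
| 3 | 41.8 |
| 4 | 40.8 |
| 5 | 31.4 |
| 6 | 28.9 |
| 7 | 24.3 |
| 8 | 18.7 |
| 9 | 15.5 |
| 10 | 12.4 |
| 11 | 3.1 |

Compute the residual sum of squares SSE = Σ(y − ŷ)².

x=3: ŷ = 57 − 4.7·3 = 42.9; e = 41.8 − 42.9 = -1.1
x=4: ŷ = 57 − 4.7·4 = 38.2; e = 40.8 − 38.2 = 2.6
x=5: ŷ = 57 − 4.7·5 = 33.5; e = 31.4 − 33.5 = -2.1
x=6: ŷ = 57 − 4.7·6 = 28.8; e = 28.9 − 28.8 = 0.1
x=7: ŷ = 57 − 4.7·7 = 24.1; e = 24.3 − 24.1 = 0.2
x=8: ŷ = 57 − 4.7·8 = 19.4; e = 18.7 − 19.4 = -0.7
x=9: ŷ = 57 − 4.7·9 = 14.7; e = 15.5 − 14.7 = 0.8
x=10: ŷ = 57 − 4.7·10 = 10; e = 12.4 − 10 = 2.4
x=11: ŷ = 57 − 4.7·11 = 5.3; e = 3.1 − 5.3 = -2.2
SSE = 1.21 + 6.76 + 4.41 + 0.01 + 0.04 + 0.49 + 0.64 + 5.76 + 4.84 = 24.16

SSE = 24.16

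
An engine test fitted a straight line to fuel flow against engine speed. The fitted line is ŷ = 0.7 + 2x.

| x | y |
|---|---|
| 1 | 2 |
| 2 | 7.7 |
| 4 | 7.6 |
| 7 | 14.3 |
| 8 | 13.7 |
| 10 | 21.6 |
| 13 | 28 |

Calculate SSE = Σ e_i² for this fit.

x=1: ŷ = 0.7 + 2·1 = 2.7; e = 2 − 2.7 = -0.7
x=2: ŷ = 0.7 + 2·2 = 4.7; e = 7.7 − 4.7 = 3
x=4: ŷ = 0.7 + 2·4 = 8.7; e = 7.6 − 8.7 = -1.1
x=7: ŷ = 0.7 + 2·7 = 14.7; e = 14.3 − 14.7 = -0.4
x=8: ŷ = 0.7 + 2·8 = 16.7; e = 13.7 − 16.7 = -3
x=10: ŷ = 0.7 + 2·10 = 20.7; e = 21.6 − 20.7 = 0.9
x=13: ŷ = 0.7 + 2·13 = 26.7; e = 28 − 26.7 = 1.3
SSE = 0.49 + 9 + 1.21 + 0.16 + 9 + 0.81 + 1.69 = 22.36

SSE = 22.36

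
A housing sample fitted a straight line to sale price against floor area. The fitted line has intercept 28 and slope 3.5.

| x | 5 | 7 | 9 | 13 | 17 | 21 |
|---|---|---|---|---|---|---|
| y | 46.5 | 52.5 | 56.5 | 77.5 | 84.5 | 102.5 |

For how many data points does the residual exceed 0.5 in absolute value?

x=5: ŷ = 28 + 3.5·5 = 45.5; r = 46.5 − 45.5 = 1
x=7: ŷ = 28 + 3.5·7 = 52.5; r = 52.5 − 52.5 = 0
x=9: ŷ = 28 + 3.5·9 = 59.5; r = 56.5 − 59.5 = -3
x=13: ŷ = 28 + 3.5·13 = 73.5; r = 77.5 − 73.5 = 4
x=17: ŷ = 28 + 3.5·17 = 87.5; r = 84.5 − 87.5 = -3
x=21: ŷ = 28 + 3.5·21 = 101.5; r = 102.5 − 101.5 = 1
|r| > 0.5: x=5 (|r|=1), x=9 (|r|=3), x=13 (|r|=4), x=17 (|r|=3), x=21 (|r|=1) → 5

5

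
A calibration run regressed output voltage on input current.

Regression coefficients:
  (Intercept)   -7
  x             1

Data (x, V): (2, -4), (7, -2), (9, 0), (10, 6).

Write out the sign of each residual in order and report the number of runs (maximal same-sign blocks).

3 runs

x=2: ŷ = -7 + 2 = -5; r = -4 − (-5) = 1
x=7: ŷ = -7 + 7 = 0; r = -2 − 0 = -2
x=9: ŷ = -7 + 9 = 2; r = 0 − 2 = -2
x=10: ŷ = -7 + 10 = 3; r = 6 − 3 = 3
Signs: + − − +
Runs: +×1, −×2, +×1 → 3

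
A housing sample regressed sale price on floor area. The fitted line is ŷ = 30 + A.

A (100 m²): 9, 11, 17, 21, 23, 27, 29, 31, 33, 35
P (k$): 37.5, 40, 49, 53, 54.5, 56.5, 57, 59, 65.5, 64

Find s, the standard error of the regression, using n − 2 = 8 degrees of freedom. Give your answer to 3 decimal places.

s = 1.904

A=9: ŷ = 30 + 9 = 39; e = 37.5 − 39 = -1.5
A=11: ŷ = 30 + 11 = 41; e = 40 − 41 = -1
A=17: ŷ = 30 + 17 = 47; e = 49 − 47 = 2
A=21: ŷ = 30 + 21 = 51; e = 53 − 51 = 2
A=23: ŷ = 30 + 23 = 53; e = 54.5 − 53 = 1.5
A=27: ŷ = 30 + 27 = 57; e = 56.5 − 57 = -0.5
A=29: ŷ = 30 + 29 = 59; e = 57 − 59 = -2
A=31: ŷ = 30 + 31 = 61; e = 59 − 61 = -2
A=33: ŷ = 30 + 33 = 63; e = 65.5 − 63 = 2.5
A=35: ŷ = 30 + 35 = 65; e = 64 − 65 = -1
SSE = 2.25 + 1 + 4 + 4 + 2.25 + 0.25 + 4 + 4 + 6.25 + 1 = 29
s = √(29/8) = √3.625 ≈ 1.904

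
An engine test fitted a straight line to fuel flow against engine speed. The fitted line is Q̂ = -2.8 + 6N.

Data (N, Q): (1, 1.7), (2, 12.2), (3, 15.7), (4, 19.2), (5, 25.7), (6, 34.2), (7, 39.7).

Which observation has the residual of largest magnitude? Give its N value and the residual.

N = 2, e = 3

N=1: Q̂ = -2.8 + 6·1 = 3.2; e = 1.7 − 3.2 = -1.5
N=2: Q̂ = -2.8 + 6·2 = 9.2; e = 12.2 − 9.2 = 3
N=3: Q̂ = -2.8 + 6·3 = 15.2; e = 15.7 − 15.2 = 0.5
N=4: Q̂ = -2.8 + 6·4 = 21.2; e = 19.2 − 21.2 = -2
N=5: Q̂ = -2.8 + 6·5 = 27.2; e = 25.7 − 27.2 = -1.5
N=6: Q̂ = -2.8 + 6·6 = 33.2; e = 34.2 − 33.2 = 1
N=7: Q̂ = -2.8 + 6·7 = 39.2; e = 39.7 − 39.2 = 0.5
Largest |e| is 3 at N = 2, residual 3.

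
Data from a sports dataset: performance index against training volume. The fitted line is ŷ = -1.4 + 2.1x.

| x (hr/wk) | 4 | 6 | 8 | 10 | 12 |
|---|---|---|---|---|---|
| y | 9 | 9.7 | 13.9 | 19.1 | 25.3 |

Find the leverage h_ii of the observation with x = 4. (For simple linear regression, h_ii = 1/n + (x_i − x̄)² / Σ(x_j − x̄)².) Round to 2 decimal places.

x̄ = (4 + 6 + 8 + 10 + 12)/5 = 8
Σ(x − x̄)² = 16 + 4 + 0 + 4 + 16 = 40
h = 1/5 + (-4)²/40 = 0.2 + 0.4 = 0.60

h = 0.60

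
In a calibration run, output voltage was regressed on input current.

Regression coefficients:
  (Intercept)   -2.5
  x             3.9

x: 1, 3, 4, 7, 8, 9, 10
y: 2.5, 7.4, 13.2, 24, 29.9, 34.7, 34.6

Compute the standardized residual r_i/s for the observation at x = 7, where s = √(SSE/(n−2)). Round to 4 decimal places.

x=1: ŷ = -2.5 + 3.9·1 = 1.4; r = 2.5 − 1.4 = 1.1
x=3: ŷ = -2.5 + 3.9·3 = 9.2; r = 7.4 − 9.2 = -1.8
x=4: ŷ = -2.5 + 3.9·4 = 13.1; r = 13.2 − 13.1 = 0.1
x=7: ŷ = -2.5 + 3.9·7 = 24.8; r = 24 − 24.8 = -0.8
x=8: ŷ = -2.5 + 3.9·8 = 28.7; r = 29.9 − 28.7 = 1.2
x=9: ŷ = -2.5 + 3.9·9 = 32.6; r = 34.7 − 32.6 = 2.1
x=10: ŷ = -2.5 + 3.9·10 = 36.5; r = 34.6 − 36.5 = -1.9
SSE = 1.21 + 3.24 + 0.01 + 0.64 + 1.44 + 4.41 + 3.61 = 14.56
s = √(14.56/5) = 1.70646
r/s = -0.8 / 1.70646 = -0.4688

-0.4688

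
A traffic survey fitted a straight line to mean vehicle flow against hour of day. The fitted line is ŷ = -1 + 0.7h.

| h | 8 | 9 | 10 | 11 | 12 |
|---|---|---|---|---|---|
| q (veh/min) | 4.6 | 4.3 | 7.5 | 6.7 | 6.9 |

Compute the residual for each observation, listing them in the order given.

0, -1, 1.5, 0, -0.5

h=8: ŷ = -1 + 0.7·8 = 4.6; e = 4.6 − 4.6 = 0
h=9: ŷ = -1 + 0.7·9 = 5.3; e = 4.3 − 5.3 = -1
h=10: ŷ = -1 + 0.7·10 = 6; e = 7.5 − 6 = 1.5
h=11: ŷ = -1 + 0.7·11 = 6.7; e = 6.7 − 6.7 = 0
h=12: ŷ = -1 + 0.7·12 = 7.4; e = 6.9 − 7.4 = -0.5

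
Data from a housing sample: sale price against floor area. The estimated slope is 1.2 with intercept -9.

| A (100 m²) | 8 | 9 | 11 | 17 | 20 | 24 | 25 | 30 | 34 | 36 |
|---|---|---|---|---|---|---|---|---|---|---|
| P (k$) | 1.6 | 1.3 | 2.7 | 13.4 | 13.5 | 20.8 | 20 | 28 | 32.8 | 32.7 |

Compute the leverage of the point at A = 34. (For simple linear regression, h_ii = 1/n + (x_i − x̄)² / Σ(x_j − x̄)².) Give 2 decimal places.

Ā = (8 + 9 + 11 + 17 + 20 + 24 + 25 + 30 + 34 + 36)/10 = 21.4
Σ(A − Ā)² = 179.56 + 153.76 + 108.16 + 19.36 + 1.96 + 6.76 + 12.96 + 73.96 + 158.76 + 213.16 = 928.4
h = 1/10 + (12.6)²/928.4 = 0.1 + 0.171004 = 0.27

h = 0.27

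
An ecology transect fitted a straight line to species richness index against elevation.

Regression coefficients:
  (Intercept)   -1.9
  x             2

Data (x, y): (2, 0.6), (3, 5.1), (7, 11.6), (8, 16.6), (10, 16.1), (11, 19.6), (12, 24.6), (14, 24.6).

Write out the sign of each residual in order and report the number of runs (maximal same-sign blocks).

7 runs

x=2: ŷ = -1.9 + 2·2 = 2.1; r = 0.6 − 2.1 = -1.5
x=3: ŷ = -1.9 + 2·3 = 4.1; r = 5.1 − 4.1 = 1
x=7: ŷ = -1.9 + 2·7 = 12.1; r = 11.6 − 12.1 = -0.5
x=8: ŷ = -1.9 + 2·8 = 14.1; r = 16.6 − 14.1 = 2.5
x=10: ŷ = -1.9 + 2·10 = 18.1; r = 16.1 − 18.1 = -2
x=11: ŷ = -1.9 + 2·11 = 20.1; r = 19.6 − 20.1 = -0.5
x=12: ŷ = -1.9 + 2·12 = 22.1; r = 24.6 − 22.1 = 2.5
x=14: ŷ = -1.9 + 2·14 = 26.1; r = 24.6 − 26.1 = -1.5
Signs: − + − + − − + −
Runs: −×1, +×1, −×1, +×1, −×2, +×1, −×1 → 7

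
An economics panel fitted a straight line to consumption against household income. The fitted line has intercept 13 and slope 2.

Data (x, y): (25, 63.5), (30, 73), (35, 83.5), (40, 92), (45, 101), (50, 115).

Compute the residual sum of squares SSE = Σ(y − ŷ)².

x=25: ŷ = 13 + 2·25 = 63; r = 63.5 − 63 = 0.5
x=30: ŷ = 13 + 2·30 = 73; r = 73 − 73 = 0
x=35: ŷ = 13 + 2·35 = 83; r = 83.5 − 83 = 0.5
x=40: ŷ = 13 + 2·40 = 93; r = 92 − 93 = -1
x=45: ŷ = 13 + 2·45 = 103; r = 101 − 103 = -2
x=50: ŷ = 13 + 2·50 = 113; r = 115 − 113 = 2
SSE = 0.25 + 0 + 0.25 + 1 + 4 + 4 = 9.5

SSE = 9.5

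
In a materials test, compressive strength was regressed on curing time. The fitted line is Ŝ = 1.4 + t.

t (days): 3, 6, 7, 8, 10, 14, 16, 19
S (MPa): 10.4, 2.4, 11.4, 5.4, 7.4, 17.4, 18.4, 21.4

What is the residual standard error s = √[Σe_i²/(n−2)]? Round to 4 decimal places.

t=3: Ŝ = 1.4 + 3 = 4.4; e = 10.4 − 4.4 = 6
t=6: Ŝ = 1.4 + 6 = 7.4; e = 2.4 − 7.4 = -5
t=7: Ŝ = 1.4 + 7 = 8.4; e = 11.4 − 8.4 = 3
t=8: Ŝ = 1.4 + 8 = 9.4; e = 5.4 − 9.4 = -4
t=10: Ŝ = 1.4 + 10 = 11.4; e = 7.4 − 11.4 = -4
t=14: Ŝ = 1.4 + 14 = 15.4; e = 17.4 − 15.4 = 2
t=16: Ŝ = 1.4 + 16 = 17.4; e = 18.4 − 17.4 = 1
t=19: Ŝ = 1.4 + 19 = 20.4; e = 21.4 − 20.4 = 1
SSE = 36 + 25 + 9 + 16 + 16 + 4 + 1 + 1 = 108
s = √(108/6) = √18 ≈ 4.2426

s = 4.2426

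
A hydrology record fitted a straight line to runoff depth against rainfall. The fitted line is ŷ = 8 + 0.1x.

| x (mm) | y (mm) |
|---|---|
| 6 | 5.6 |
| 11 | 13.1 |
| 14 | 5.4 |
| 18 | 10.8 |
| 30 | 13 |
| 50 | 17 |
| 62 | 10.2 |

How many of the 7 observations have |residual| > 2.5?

x=6: ŷ = 8 + 0.1·6 = 8.6; r = 5.6 − 8.6 = -3
x=11: ŷ = 8 + 0.1·11 = 9.1; r = 13.1 − 9.1 = 4
x=14: ŷ = 8 + 0.1·14 = 9.4; r = 5.4 − 9.4 = -4
x=18: ŷ = 8 + 0.1·18 = 9.8; r = 10.8 − 9.8 = 1
x=30: ŷ = 8 + 0.1·30 = 11; r = 13 − 11 = 2
x=50: ŷ = 8 + 0.1·50 = 13; r = 17 − 13 = 4
x=62: ŷ = 8 + 0.1·62 = 14.2; r = 10.2 − 14.2 = -4
|r| > 2.5: x=6 (|r|=3), x=11 (|r|=4), x=14 (|r|=4), x=50 (|r|=4), x=62 (|r|=4) → 5

5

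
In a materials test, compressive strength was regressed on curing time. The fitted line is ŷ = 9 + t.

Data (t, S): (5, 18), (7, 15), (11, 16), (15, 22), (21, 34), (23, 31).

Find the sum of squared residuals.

t=5: ŷ = 9 + 5 = 14; e = 18 − 14 = 4
t=7: ŷ = 9 + 7 = 16; e = 15 − 16 = -1
t=11: ŷ = 9 + 11 = 20; e = 16 − 20 = -4
t=15: ŷ = 9 + 15 = 24; e = 22 − 24 = -2
t=21: ŷ = 9 + 21 = 30; e = 34 − 30 = 4
t=23: ŷ = 9 + 23 = 32; e = 31 − 32 = -1
SSE = 16 + 1 + 16 + 4 + 16 + 1 = 54

SSE = 54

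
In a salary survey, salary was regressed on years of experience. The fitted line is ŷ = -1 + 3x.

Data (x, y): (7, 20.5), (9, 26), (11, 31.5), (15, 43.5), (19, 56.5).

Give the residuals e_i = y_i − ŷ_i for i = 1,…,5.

0.5, 0, -0.5, -0.5, 0.5

x=7: ŷ = -1 + 3·7 = 20; e = 20.5 − 20 = 0.5
x=9: ŷ = -1 + 3·9 = 26; e = 26 − 26 = 0
x=11: ŷ = -1 + 3·11 = 32; e = 31.5 − 32 = -0.5
x=15: ŷ = -1 + 3·15 = 44; e = 43.5 − 44 = -0.5
x=19: ŷ = -1 + 3·19 = 56; e = 56.5 − 56 = 0.5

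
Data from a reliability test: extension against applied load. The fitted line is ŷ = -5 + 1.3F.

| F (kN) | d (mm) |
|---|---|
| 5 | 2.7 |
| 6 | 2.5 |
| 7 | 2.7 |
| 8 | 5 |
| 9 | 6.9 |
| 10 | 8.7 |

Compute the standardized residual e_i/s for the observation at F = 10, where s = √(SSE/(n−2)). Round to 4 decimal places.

F=5: ŷ = -5 + 1.3·5 = 1.5; e = 2.7 − 1.5 = 1.2
F=6: ŷ = -5 + 1.3·6 = 2.8; e = 2.5 − 2.8 = -0.3
F=7: ŷ = -5 + 1.3·7 = 4.1; e = 2.7 − 4.1 = -1.4
F=8: ŷ = -5 + 1.3·8 = 5.4; e = 5 − 5.4 = -0.4
F=9: ŷ = -5 + 1.3·9 = 6.7; e = 6.9 − 6.7 = 0.2
F=10: ŷ = -5 + 1.3·10 = 8; e = 8.7 − 8 = 0.7
SSE = 1.44 + 0.09 + 1.96 + 0.16 + 0.04 + 0.49 = 4.18
s = √(4.18/4) = 1.02225
e/s = 0.7 / 1.02225 = 0.6848

0.6848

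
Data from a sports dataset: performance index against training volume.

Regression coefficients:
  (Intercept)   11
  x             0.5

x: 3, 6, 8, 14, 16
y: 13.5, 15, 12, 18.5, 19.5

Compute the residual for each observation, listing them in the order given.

x=3: ŷ = 11 + 0.5·3 = 12.5; e = 13.5 − 12.5 = 1
x=6: ŷ = 11 + 0.5·6 = 14; e = 15 − 14 = 1
x=8: ŷ = 11 + 0.5·8 = 15; e = 12 − 15 = -3
x=14: ŷ = 11 + 0.5·14 = 18; e = 18.5 − 18 = 0.5
x=16: ŷ = 11 + 0.5·16 = 19; e = 19.5 − 19 = 0.5

1, 1, -3, 0.5, 0.5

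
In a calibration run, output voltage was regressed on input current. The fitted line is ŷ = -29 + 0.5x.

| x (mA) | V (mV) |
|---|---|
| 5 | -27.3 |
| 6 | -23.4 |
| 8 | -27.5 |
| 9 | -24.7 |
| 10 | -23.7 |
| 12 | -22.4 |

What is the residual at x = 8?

ŷ = -29 + 0.5·8 = -25
r = -27.5 − (-25) = -2.5

r = -2.5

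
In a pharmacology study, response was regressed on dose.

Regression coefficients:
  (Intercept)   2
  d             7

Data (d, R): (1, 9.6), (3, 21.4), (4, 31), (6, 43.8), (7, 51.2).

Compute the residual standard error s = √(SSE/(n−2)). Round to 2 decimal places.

s = 1.15

d=1: ŷ = 2 + 7·1 = 9; e = 9.6 − 9 = 0.6
d=3: ŷ = 2 + 7·3 = 23; e = 21.4 − 23 = -1.6
d=4: ŷ = 2 + 7·4 = 30; e = 31 − 30 = 1
d=6: ŷ = 2 + 7·6 = 44; e = 43.8 − 44 = -0.2
d=7: ŷ = 2 + 7·7 = 51; e = 51.2 − 51 = 0.2
SSE = 0.36 + 2.56 + 1 + 0.04 + 0.04 = 4
s = √(4/3) = √1.33333 ≈ 1.15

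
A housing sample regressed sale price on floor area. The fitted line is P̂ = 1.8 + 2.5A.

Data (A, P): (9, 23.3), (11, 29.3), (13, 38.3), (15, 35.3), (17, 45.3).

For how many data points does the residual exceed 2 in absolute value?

2

A=9: P̂ = 1.8 + 2.5·9 = 24.3; r = 23.3 − 24.3 = -1
A=11: P̂ = 1.8 + 2.5·11 = 29.3; r = 29.3 − 29.3 = 0
A=13: P̂ = 1.8 + 2.5·13 = 34.3; r = 38.3 − 34.3 = 4
A=15: P̂ = 1.8 + 2.5·15 = 39.3; r = 35.3 − 39.3 = -4
A=17: P̂ = 1.8 + 2.5·17 = 44.3; r = 45.3 − 44.3 = 1
|r| > 2: A=13 (|r|=4), A=15 (|r|=4) → 2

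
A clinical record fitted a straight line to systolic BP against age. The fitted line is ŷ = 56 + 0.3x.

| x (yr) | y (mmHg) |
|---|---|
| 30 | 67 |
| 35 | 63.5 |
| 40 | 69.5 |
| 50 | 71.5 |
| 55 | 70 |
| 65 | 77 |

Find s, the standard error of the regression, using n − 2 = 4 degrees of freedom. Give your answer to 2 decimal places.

x=30: ŷ = 56 + 0.3·30 = 65; e = 67 − 65 = 2
x=35: ŷ = 56 + 0.3·35 = 66.5; e = 63.5 − 66.5 = -3
x=40: ŷ = 56 + 0.3·40 = 68; e = 69.5 − 68 = 1.5
x=50: ŷ = 56 + 0.3·50 = 71; e = 71.5 − 71 = 0.5
x=55: ŷ = 56 + 0.3·55 = 72.5; e = 70 − 72.5 = -2.5
x=65: ŷ = 56 + 0.3·65 = 75.5; e = 77 − 75.5 = 1.5
SSE = 4 + 9 + 2.25 + 0.25 + 6.25 + 2.25 = 24
s = √(24/4) = √6 ≈ 2.45

s = 2.45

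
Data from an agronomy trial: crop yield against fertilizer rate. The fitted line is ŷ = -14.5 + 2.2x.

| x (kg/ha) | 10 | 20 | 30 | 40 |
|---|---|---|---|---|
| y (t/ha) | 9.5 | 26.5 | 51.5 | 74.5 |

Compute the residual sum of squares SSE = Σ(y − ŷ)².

x=10: ŷ = -14.5 + 2.2·10 = 7.5; r = 9.5 − 7.5 = 2
x=20: ŷ = -14.5 + 2.2·20 = 29.5; r = 26.5 − 29.5 = -3
x=30: ŷ = -14.5 + 2.2·30 = 51.5; r = 51.5 − 51.5 = 0
x=40: ŷ = -14.5 + 2.2·40 = 73.5; r = 74.5 − 73.5 = 1
SSE = 4 + 9 + 0 + 1 = 14

SSE = 14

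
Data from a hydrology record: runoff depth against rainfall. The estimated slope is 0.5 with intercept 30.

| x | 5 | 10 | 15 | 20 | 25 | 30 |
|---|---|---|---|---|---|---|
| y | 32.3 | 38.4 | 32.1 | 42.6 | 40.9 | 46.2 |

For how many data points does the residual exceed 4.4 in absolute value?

1

x=5: ŷ = 30 + 0.5·5 = 32.5; r = 32.3 − 32.5 = -0.2
x=10: ŷ = 30 + 0.5·10 = 35; r = 38.4 − 35 = 3.4
x=15: ŷ = 30 + 0.5·15 = 37.5; r = 32.1 − 37.5 = -5.4
x=20: ŷ = 30 + 0.5·20 = 40; r = 42.6 − 40 = 2.6
x=25: ŷ = 30 + 0.5·25 = 42.5; r = 40.9 − 42.5 = -1.6
x=30: ŷ = 30 + 0.5·30 = 45; r = 46.2 − 45 = 1.2
|r| > 4.4: x=15 (|r|=5.4) → 1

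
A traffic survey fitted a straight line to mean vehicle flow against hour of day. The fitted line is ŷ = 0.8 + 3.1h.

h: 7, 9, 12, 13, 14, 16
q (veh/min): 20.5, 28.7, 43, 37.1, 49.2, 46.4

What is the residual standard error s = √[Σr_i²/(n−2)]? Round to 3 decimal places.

s = 4.637

h=7: ŷ = 0.8 + 3.1·7 = 22.5; r = 20.5 − 22.5 = -2
h=9: ŷ = 0.8 + 3.1·9 = 28.7; r = 28.7 − 28.7 = 0
h=12: ŷ = 0.8 + 3.1·12 = 38; r = 43 − 38 = 5
h=13: ŷ = 0.8 + 3.1·13 = 41.1; r = 37.1 − 41.1 = -4
h=14: ŷ = 0.8 + 3.1·14 = 44.2; r = 49.2 − 44.2 = 5
h=16: ŷ = 0.8 + 3.1·16 = 50.4; r = 46.4 − 50.4 = -4
SSE = 4 + 0 + 25 + 16 + 25 + 16 = 86
s = √(86/4) = √21.5 ≈ 4.637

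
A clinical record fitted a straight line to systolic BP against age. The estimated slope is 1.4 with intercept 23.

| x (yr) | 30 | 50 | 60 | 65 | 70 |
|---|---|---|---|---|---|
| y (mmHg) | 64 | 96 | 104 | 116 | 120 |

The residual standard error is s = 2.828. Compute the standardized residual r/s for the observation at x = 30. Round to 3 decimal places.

-0.354

ŷ = 23 + 1.4·30 = 65
r = 64 − 65 = -1
r/s = -1 / 2.828 = -0.354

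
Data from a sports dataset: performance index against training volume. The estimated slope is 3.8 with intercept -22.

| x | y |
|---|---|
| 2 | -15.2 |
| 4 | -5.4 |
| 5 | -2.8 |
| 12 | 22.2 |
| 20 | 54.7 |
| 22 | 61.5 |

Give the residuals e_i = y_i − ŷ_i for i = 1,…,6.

-0.8, 1.4, 0.2, -1.4, 0.7, -0.1

x=2: ŷ = -22 + 3.8·2 = -14.4; e = -15.2 − (-14.4) = -0.8
x=4: ŷ = -22 + 3.8·4 = -6.8; e = -5.4 − (-6.8) = 1.4
x=5: ŷ = -22 + 3.8·5 = -3; e = -2.8 − (-3) = 0.2
x=12: ŷ = -22 + 3.8·12 = 23.6; e = 22.2 − 23.6 = -1.4
x=20: ŷ = -22 + 3.8·20 = 54; e = 54.7 − 54 = 0.7
x=22: ŷ = -22 + 3.8·22 = 61.6; e = 61.5 − 61.6 = -0.1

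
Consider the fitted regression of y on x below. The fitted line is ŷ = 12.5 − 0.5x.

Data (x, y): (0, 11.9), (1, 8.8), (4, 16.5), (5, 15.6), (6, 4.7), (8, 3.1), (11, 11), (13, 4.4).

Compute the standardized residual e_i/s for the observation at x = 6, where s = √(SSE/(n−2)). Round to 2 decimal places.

x=0: ŷ = 12.5 − 0.5·0 = 12.5; e = 11.9 − 12.5 = -0.6
x=1: ŷ = 12.5 − 0.5·1 = 12; e = 8.8 − 12 = -3.2
x=4: ŷ = 12.5 − 0.5·4 = 10.5; e = 16.5 − 10.5 = 6
x=5: ŷ = 12.5 − 0.5·5 = 10; e = 15.6 − 10 = 5.6
x=6: ŷ = 12.5 − 0.5·6 = 9.5; e = 4.7 − 9.5 = -4.8
x=8: ŷ = 12.5 − 0.5·8 = 8.5; e = 3.1 − 8.5 = -5.4
x=11: ŷ = 12.5 − 0.5·11 = 7; e = 11 − 7 = 4
x=13: ŷ = 12.5 − 0.5·13 = 6; e = 4.4 − 6 = -1.6
SSE = 0.36 + 10.24 + 36 + 31.36 + 23.04 + 29.16 + 16 + 2.56 = 148.72
s = √(148.72/6) = 4.97862
e/s = -4.8 / 4.97862 = -0.96

-0.96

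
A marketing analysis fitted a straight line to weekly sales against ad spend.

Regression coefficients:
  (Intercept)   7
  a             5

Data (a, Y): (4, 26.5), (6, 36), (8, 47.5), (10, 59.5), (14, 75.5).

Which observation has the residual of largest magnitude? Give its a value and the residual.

a=4: Ŷ = 7 + 5·4 = 27; r = 26.5 − 27 = -0.5
a=6: Ŷ = 7 + 5·6 = 37; r = 36 − 37 = -1
a=8: Ŷ = 7 + 5·8 = 47; r = 47.5 − 47 = 0.5
a=10: Ŷ = 7 + 5·10 = 57; r = 59.5 − 57 = 2.5
a=14: Ŷ = 7 + 5·14 = 77; r = 75.5 − 77 = -1.5
Largest |r| is 2.5 at a = 10, residual 2.5.

a = 10, r = 2.5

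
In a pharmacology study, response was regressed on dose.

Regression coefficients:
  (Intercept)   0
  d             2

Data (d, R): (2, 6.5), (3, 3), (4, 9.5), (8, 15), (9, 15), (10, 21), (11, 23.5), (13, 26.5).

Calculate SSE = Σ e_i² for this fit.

d=2: R̂ = 2·2 = 4; e = 6.5 − 4 = 2.5
d=3: R̂ = 2·3 = 6; e = 3 − 6 = -3
d=4: R̂ = 2·4 = 8; e = 9.5 − 8 = 1.5
d=8: R̂ = 2·8 = 16; e = 15 − 16 = -1
d=9: R̂ = 2·9 = 18; e = 15 − 18 = -3
d=10: R̂ = 2·10 = 20; e = 21 − 20 = 1
d=11: R̂ = 2·11 = 22; e = 23.5 − 22 = 1.5
d=13: R̂ = 2·13 = 26; e = 26.5 − 26 = 0.5
SSE = 6.25 + 9 + 2.25 + 1 + 9 + 1 + 2.25 + 0.25 = 31

SSE = 31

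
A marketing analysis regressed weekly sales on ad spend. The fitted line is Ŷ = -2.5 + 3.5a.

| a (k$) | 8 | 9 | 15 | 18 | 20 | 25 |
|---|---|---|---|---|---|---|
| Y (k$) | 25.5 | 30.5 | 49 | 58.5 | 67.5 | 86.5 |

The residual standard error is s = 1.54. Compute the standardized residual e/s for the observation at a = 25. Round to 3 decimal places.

0.974

Ŷ = -2.5 + 3.5·25 = 85
e = 86.5 − 85 = 1.5
e/s = 1.5 / 1.54 = 0.974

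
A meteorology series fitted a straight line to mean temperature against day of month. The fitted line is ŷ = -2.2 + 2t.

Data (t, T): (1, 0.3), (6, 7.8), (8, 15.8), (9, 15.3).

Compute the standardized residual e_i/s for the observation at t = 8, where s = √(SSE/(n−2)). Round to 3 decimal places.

0.970

t=1: ŷ = -2.2 + 2·1 = -0.2; e = 0.3 − (-0.2) = 0.5
t=6: ŷ = -2.2 + 2·6 = 9.8; e = 7.8 − 9.8 = -2
t=8: ŷ = -2.2 + 2·8 = 13.8; e = 15.8 − 13.8 = 2
t=9: ŷ = -2.2 + 2·9 = 15.8; e = 15.3 − 15.8 = -0.5
SSE = 0.25 + 4 + 4 + 0.25 = 8.5
s = √(8.5/2) = 2.06155
e/s = 2 / 2.06155 = 0.970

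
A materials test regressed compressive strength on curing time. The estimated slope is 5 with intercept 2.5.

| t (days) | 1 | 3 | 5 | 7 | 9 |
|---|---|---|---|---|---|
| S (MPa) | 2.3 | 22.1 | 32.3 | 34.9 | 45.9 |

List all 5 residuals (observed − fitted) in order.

-5.2, 4.6, 4.8, -2.6, -1.6

t=1: Ŝ = 2.5 + 5·1 = 7.5; r = 2.3 − 7.5 = -5.2
t=3: Ŝ = 2.5 + 5·3 = 17.5; r = 22.1 − 17.5 = 4.6
t=5: Ŝ = 2.5 + 5·5 = 27.5; r = 32.3 − 27.5 = 4.8
t=7: Ŝ = 2.5 + 5·7 = 37.5; r = 34.9 − 37.5 = -2.6
t=9: Ŝ = 2.5 + 5·9 = 47.5; r = 45.9 − 47.5 = -1.6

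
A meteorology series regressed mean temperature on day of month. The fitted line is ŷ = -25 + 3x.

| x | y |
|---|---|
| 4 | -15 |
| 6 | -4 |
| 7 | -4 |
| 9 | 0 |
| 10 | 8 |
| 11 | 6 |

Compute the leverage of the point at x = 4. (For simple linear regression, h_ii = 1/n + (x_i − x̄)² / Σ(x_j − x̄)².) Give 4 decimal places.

x̄ = (4 + 6 + 7 + 9 + 10 + 11)/6 = 7.83333
Σ(x − x̄)² = 14.6944 + 3.36111 + 0.694444 + 1.36111 + 4.69444 + 10.0278 = 34.8333
h = 1/6 + (-3.83333)²/34.8333 = 0.166667 + 0.42185 = 0.5885

h = 0.5885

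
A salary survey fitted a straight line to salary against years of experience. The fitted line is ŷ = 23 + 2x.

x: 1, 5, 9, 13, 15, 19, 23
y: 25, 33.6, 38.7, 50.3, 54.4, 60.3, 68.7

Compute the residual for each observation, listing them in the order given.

0, 0.6, -2.3, 1.3, 1.4, -0.7, -0.3

x=1: ŷ = 23 + 2·1 = 25; e = 25 − 25 = 0
x=5: ŷ = 23 + 2·5 = 33; e = 33.6 − 33 = 0.6
x=9: ŷ = 23 + 2·9 = 41; e = 38.7 − 41 = -2.3
x=13: ŷ = 23 + 2·13 = 49; e = 50.3 − 49 = 1.3
x=15: ŷ = 23 + 2·15 = 53; e = 54.4 − 53 = 1.4
x=19: ŷ = 23 + 2·19 = 61; e = 60.3 − 61 = -0.7
x=23: ŷ = 23 + 2·23 = 69; e = 68.7 − 69 = -0.3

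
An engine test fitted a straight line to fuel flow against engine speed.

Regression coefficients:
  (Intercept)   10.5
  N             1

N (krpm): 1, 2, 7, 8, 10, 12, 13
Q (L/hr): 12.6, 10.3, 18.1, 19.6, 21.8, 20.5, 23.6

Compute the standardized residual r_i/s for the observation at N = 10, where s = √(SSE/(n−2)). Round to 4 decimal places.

0.7965

N=1: Q̂ = 10.5 + 1 = 11.5; r = 12.6 − 11.5 = 1.1
N=2: Q̂ = 10.5 + 2 = 12.5; r = 10.3 − 12.5 = -2.2
N=7: Q̂ = 10.5 + 7 = 17.5; r = 18.1 − 17.5 = 0.6
N=8: Q̂ = 10.5 + 8 = 18.5; r = 19.6 − 18.5 = 1.1
N=10: Q̂ = 10.5 + 10 = 20.5; r = 21.8 − 20.5 = 1.3
N=12: Q̂ = 10.5 + 12 = 22.5; r = 20.5 − 22.5 = -2
N=13: Q̂ = 10.5 + 13 = 23.5; r = 23.6 − 23.5 = 0.1
SSE = 1.21 + 4.84 + 0.36 + 1.21 + 1.69 + 4 + 0.01 = 13.32
s = √(13.32/5) = 1.63218
r/s = 1.3 / 1.63218 = 0.7965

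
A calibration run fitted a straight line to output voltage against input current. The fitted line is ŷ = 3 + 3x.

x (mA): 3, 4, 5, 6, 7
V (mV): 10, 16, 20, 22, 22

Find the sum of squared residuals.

x=3: ŷ = 3 + 3·3 = 12; e = 10 − 12 = -2
x=4: ŷ = 3 + 3·4 = 15; e = 16 − 15 = 1
x=5: ŷ = 3 + 3·5 = 18; e = 20 − 18 = 2
x=6: ŷ = 3 + 3·6 = 21; e = 22 − 21 = 1
x=7: ŷ = 3 + 3·7 = 24; e = 22 − 24 = -2
SSE = 4 + 1 + 4 + 1 + 4 = 14

SSE = 14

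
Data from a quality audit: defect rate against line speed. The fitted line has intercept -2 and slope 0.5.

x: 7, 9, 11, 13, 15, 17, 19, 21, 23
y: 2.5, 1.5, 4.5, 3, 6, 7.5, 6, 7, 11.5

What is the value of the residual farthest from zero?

r = 2

x=7: ŷ = -2 + 0.5·7 = 1.5; r = 2.5 − 1.5 = 1
x=9: ŷ = -2 + 0.5·9 = 2.5; r = 1.5 − 2.5 = -1
x=11: ŷ = -2 + 0.5·11 = 3.5; r = 4.5 − 3.5 = 1
x=13: ŷ = -2 + 0.5·13 = 4.5; r = 3 − 4.5 = -1.5
x=15: ŷ = -2 + 0.5·15 = 5.5; r = 6 − 5.5 = 0.5
x=17: ŷ = -2 + 0.5·17 = 6.5; r = 7.5 − 6.5 = 1
x=19: ŷ = -2 + 0.5·19 = 7.5; r = 6 − 7.5 = -1.5
x=21: ŷ = -2 + 0.5·21 = 8.5; r = 7 − 8.5 = -1.5
x=23: ŷ = -2 + 0.5·23 = 9.5; r = 11.5 − 9.5 = 2
Largest |r| is 2 at x = 23, residual 2.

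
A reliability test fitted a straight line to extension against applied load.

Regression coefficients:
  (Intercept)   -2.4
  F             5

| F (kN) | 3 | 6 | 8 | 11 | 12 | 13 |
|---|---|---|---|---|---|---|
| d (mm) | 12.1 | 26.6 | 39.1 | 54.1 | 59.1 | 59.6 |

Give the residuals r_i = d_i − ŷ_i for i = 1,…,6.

-0.5, -1, 1.5, 1.5, 1.5, -3

F=3: ŷ = -2.4 + 5·3 = 12.6; r = 12.1 − 12.6 = -0.5
F=6: ŷ = -2.4 + 5·6 = 27.6; r = 26.6 − 27.6 = -1
F=8: ŷ = -2.4 + 5·8 = 37.6; r = 39.1 − 37.6 = 1.5
F=11: ŷ = -2.4 + 5·11 = 52.6; r = 54.1 − 52.6 = 1.5
F=12: ŷ = -2.4 + 5·12 = 57.6; r = 59.1 − 57.6 = 1.5
F=13: ŷ = -2.4 + 5·13 = 62.6; r = 59.6 − 62.6 = -3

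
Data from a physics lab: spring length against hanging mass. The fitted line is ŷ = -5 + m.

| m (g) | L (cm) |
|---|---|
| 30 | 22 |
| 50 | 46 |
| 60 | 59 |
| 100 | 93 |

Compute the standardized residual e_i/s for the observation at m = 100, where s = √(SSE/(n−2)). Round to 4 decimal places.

-0.5164

m=30: ŷ = -5 + 30 = 25; e = 22 − 25 = -3
m=50: ŷ = -5 + 50 = 45; e = 46 − 45 = 1
m=60: ŷ = -5 + 60 = 55; e = 59 − 55 = 4
m=100: ŷ = -5 + 100 = 95; e = 93 − 95 = -2
SSE = 9 + 1 + 16 + 4 = 30
s = √(30/2) = 3.87298
e/s = -2 / 3.87298 = -0.5164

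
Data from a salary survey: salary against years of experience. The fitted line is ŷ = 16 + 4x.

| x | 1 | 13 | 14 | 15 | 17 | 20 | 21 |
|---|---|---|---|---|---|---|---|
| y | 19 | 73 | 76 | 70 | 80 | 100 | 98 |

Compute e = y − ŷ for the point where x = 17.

ŷ = 16 + 4·17 = 84
e = 80 − 84 = -4

e = -4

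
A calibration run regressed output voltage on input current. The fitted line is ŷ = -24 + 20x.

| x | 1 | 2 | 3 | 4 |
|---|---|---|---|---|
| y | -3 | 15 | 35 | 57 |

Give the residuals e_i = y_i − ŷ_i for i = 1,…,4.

1, -1, -1, 1

x=1: ŷ = -24 + 20·1 = -4; e = -3 − (-4) = 1
x=2: ŷ = -24 + 20·2 = 16; e = 15 − 16 = -1
x=3: ŷ = -24 + 20·3 = 36; e = 35 − 36 = -1
x=4: ŷ = -24 + 20·4 = 56; e = 57 − 56 = 1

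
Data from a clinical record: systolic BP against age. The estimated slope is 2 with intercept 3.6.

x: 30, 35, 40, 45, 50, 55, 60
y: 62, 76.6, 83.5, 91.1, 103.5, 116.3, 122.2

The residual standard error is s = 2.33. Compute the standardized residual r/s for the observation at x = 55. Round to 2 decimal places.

ŷ = 3.6 + 2·55 = 113.6
r = 116.3 − 113.6 = 2.7
r/s = 2.7 / 2.33 = 1.16

1.16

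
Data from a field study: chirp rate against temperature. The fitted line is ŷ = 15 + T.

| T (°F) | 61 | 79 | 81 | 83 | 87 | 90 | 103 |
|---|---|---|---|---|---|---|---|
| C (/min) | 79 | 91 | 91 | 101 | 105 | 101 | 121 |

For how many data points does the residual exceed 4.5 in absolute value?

T=61: ŷ = 15 + 61 = 76; e = 79 − 76 = 3
T=79: ŷ = 15 + 79 = 94; e = 91 − 94 = -3
T=81: ŷ = 15 + 81 = 96; e = 91 − 96 = -5
T=83: ŷ = 15 + 83 = 98; e = 101 − 98 = 3
T=87: ŷ = 15 + 87 = 102; e = 105 − 102 = 3
T=90: ŷ = 15 + 90 = 105; e = 101 − 105 = -4
T=103: ŷ = 15 + 103 = 118; e = 121 − 118 = 3
|e| > 4.5: T=81 (|e|=5) → 1

1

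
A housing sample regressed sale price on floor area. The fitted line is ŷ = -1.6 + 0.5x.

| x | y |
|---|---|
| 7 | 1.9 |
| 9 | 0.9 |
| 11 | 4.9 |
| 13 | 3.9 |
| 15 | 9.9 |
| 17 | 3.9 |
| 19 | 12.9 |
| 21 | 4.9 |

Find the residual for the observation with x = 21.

r = -4

ŷ = -1.6 + 0.5·21 = 8.9
r = 4.9 − 8.9 = -4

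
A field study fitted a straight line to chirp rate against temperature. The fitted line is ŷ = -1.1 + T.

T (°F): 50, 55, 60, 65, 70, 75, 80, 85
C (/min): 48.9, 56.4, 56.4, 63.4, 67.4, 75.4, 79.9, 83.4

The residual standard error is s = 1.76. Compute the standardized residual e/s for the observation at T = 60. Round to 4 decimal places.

ŷ = -1.1 + 60 = 58.9
e = 56.4 − 58.9 = -2.5
e/s = -2.5 / 1.76 = -1.4205

-1.4205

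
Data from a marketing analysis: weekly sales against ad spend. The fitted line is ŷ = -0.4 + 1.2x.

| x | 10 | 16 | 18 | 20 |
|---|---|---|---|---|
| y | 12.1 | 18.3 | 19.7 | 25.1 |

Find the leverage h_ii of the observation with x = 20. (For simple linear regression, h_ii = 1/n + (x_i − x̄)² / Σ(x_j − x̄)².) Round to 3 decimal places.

h = 0.536

x̄ = (10 + 16 + 18 + 20)/4 = 16
Σ(x − x̄)² = 36 + 0 + 4 + 16 = 56
h = 1/4 + (4)²/56 = 0.25 + 0.285714 = 0.536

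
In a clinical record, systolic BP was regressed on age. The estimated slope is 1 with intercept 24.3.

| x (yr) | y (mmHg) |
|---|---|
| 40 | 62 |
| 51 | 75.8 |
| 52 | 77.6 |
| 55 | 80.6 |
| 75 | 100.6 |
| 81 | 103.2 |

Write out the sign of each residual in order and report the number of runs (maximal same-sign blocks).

3 runs

x=40: ŷ = 24.3 + 40 = 64.3; e = 62 − 64.3 = -2.3
x=51: ŷ = 24.3 + 51 = 75.3; e = 75.8 − 75.3 = 0.5
x=52: ŷ = 24.3 + 52 = 76.3; e = 77.6 − 76.3 = 1.3
x=55: ŷ = 24.3 + 55 = 79.3; e = 80.6 − 79.3 = 1.3
x=75: ŷ = 24.3 + 75 = 99.3; e = 100.6 − 99.3 = 1.3
x=81: ŷ = 24.3 + 81 = 105.3; e = 103.2 − 105.3 = -2.1
Signs: − + + + + −
Runs: −×1, +×4, −×1 → 3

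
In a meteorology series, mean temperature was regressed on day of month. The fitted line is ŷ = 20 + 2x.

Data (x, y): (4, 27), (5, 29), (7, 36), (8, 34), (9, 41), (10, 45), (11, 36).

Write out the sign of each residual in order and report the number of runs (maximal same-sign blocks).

x=4: ŷ = 20 + 2·4 = 28; e = 27 − 28 = -1
x=5: ŷ = 20 + 2·5 = 30; e = 29 − 30 = -1
x=7: ŷ = 20 + 2·7 = 34; e = 36 − 34 = 2
x=8: ŷ = 20 + 2·8 = 36; e = 34 − 36 = -2
x=9: ŷ = 20 + 2·9 = 38; e = 41 − 38 = 3
x=10: ŷ = 20 + 2·10 = 40; e = 45 − 40 = 5
x=11: ŷ = 20 + 2·11 = 42; e = 36 − 42 = -6
Signs: − − + − + + −
Runs: −×2, +×1, −×1, +×2, −×1 → 5

5 runs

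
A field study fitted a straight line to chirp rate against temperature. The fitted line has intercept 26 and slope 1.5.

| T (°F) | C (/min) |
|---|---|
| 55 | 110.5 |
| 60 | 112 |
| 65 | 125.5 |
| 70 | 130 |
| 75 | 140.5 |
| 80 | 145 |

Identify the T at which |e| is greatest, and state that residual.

T = 60, e = -4

T=55: Ĉ = 26 + 1.5·55 = 108.5; e = 110.5 − 108.5 = 2
T=60: Ĉ = 26 + 1.5·60 = 116; e = 112 − 116 = -4
T=65: Ĉ = 26 + 1.5·65 = 123.5; e = 125.5 − 123.5 = 2
T=70: Ĉ = 26 + 1.5·70 = 131; e = 130 − 131 = -1
T=75: Ĉ = 26 + 1.5·75 = 138.5; e = 140.5 − 138.5 = 2
T=80: Ĉ = 26 + 1.5·80 = 146; e = 145 − 146 = -1
Largest |e| is 4 at T = 60, residual -4.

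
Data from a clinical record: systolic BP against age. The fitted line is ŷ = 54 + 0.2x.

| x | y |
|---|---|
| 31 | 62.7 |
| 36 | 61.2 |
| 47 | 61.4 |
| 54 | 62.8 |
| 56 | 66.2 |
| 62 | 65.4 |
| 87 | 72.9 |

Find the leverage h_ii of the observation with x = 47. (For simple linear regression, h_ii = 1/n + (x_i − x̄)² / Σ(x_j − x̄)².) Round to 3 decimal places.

h = 0.162

x̄ = (31 + 36 + 47 + 54 + 56 + 62 + 87)/7 = 53.2857
Σ(x − x̄)² = 496.653 + 298.796 + 39.5102 + 0.510204 + 7.36735 + 75.9388 + 1136.65 = 2055.43
h = 1/7 + (-6.28571)²/2055.43 = 0.142857 + 0.0192224 = 0.162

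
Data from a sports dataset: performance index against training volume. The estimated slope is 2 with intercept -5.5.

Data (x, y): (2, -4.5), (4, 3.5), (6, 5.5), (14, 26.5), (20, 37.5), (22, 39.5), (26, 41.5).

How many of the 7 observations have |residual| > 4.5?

x=2: ŷ = -5.5 + 2·2 = -1.5; r = -4.5 − (-1.5) = -3
x=4: ŷ = -5.5 + 2·4 = 2.5; r = 3.5 − 2.5 = 1
x=6: ŷ = -5.5 + 2·6 = 6.5; r = 5.5 − 6.5 = -1
x=14: ŷ = -5.5 + 2·14 = 22.5; r = 26.5 − 22.5 = 4
x=20: ŷ = -5.5 + 2·20 = 34.5; r = 37.5 − 34.5 = 3
x=22: ŷ = -5.5 + 2·22 = 38.5; r = 39.5 − 38.5 = 1
x=26: ŷ = -5.5 + 2·26 = 46.5; r = 41.5 − 46.5 = -5
|r| > 4.5: x=26 (|r|=5) → 1

1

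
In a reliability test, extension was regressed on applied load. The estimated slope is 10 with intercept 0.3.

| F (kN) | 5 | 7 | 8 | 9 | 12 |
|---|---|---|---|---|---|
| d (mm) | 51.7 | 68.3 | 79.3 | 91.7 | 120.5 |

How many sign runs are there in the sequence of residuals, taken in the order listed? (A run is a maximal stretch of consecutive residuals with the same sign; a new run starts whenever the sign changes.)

3 runs

F=5: ŷ = 0.3 + 10·5 = 50.3; r = 51.7 − 50.3 = 1.4
F=7: ŷ = 0.3 + 10·7 = 70.3; r = 68.3 − 70.3 = -2
F=8: ŷ = 0.3 + 10·8 = 80.3; r = 79.3 − 80.3 = -1
F=9: ŷ = 0.3 + 10·9 = 90.3; r = 91.7 − 90.3 = 1.4
F=12: ŷ = 0.3 + 10·12 = 120.3; r = 120.5 − 120.3 = 0.2
Signs: + − − + +
Runs: +×1, −×2, +×2 → 3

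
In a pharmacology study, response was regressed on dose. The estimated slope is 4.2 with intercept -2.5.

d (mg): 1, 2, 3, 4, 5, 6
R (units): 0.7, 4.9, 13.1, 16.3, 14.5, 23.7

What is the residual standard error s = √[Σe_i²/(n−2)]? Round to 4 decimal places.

d=1: R̂ = -2.5 + 4.2·1 = 1.7; e = 0.7 − 1.7 = -1
d=2: R̂ = -2.5 + 4.2·2 = 5.9; e = 4.9 − 5.9 = -1
d=3: R̂ = -2.5 + 4.2·3 = 10.1; e = 13.1 − 10.1 = 3
d=4: R̂ = -2.5 + 4.2·4 = 14.3; e = 16.3 − 14.3 = 2
d=5: R̂ = -2.5 + 4.2·5 = 18.5; e = 14.5 − 18.5 = -4
d=6: R̂ = -2.5 + 4.2·6 = 22.7; e = 23.7 − 22.7 = 1
SSE = 1 + 1 + 9 + 4 + 16 + 1 = 32
s = √(32/4) = √8 ≈ 2.8284

s = 2.8284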